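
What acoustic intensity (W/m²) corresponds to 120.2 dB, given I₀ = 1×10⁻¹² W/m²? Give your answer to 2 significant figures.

L = 10·log₁₀(I/I₀) ⇒ I = I₀·10^(L/10) = 10⁻¹² × 10^12.02.

1.0 W/m²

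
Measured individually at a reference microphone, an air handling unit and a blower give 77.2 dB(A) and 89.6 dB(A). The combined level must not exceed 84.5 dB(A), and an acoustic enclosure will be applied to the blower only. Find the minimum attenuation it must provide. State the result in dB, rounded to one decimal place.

6.0 dB

Everything except the blower sums to 10^(77.2/10) = 5.248e+07 in linear terms, 77.20 dB(A).
The limit corresponds to 10^(84.5/10) = 2.818e+08; subtracting the fixed part leaves 2.294e+08 for the blower, i.e. 83.61 dB(A).
Required insertion loss = 89.6 − 83.61 = 5.99 dB.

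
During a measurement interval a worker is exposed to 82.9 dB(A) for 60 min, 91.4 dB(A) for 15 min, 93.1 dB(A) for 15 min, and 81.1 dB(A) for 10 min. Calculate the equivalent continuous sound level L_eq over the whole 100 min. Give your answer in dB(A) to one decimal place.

88.1 dB(A)

The energy average is taken in the linear domain: L_eq = 10·log₁₀[(Σ tᵢ·10^(Lᵢ/10))/T], T = 100 min.
Σ tᵢ·10^(Lᵢ/10) = 60·10^(82.9/10) + 15·10^(91.4/10) + 15·10^(93.1/10) + 10·10^(81.1/10) = 6.432e+10.
L_eq = 10·log₁₀(6.432e+10/100) = 88.08 dB(A).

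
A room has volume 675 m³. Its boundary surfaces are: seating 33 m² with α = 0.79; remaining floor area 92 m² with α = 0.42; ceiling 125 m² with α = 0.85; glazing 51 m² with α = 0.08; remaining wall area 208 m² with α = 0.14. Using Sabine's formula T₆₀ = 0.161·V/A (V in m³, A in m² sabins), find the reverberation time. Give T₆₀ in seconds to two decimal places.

0.53 s

Total absorption A = 33·0.79 + 92·0.42 + 125·0.85 + 51·0.08 + 208·0.14 = 204.16 m² sabins.
T₆₀ = 0.161·V/A = 0.161·675/204.16 = 0.532 s.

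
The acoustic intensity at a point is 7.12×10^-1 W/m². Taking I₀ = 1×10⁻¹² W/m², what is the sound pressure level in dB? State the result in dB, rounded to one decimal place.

I/I₀ = 7.12×10^-1/10⁻¹² = 7.12×10^11, and L = 10·log₁₀(I/I₀).
L = 10·(0.8525 + 11) = 118.52 dB.

118.5 dB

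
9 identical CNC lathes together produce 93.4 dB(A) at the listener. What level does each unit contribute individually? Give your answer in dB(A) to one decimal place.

Dividing the total intensity by 9 lowers the level by 10·log₁₀ 9 = 9.542 dB: L₁ = 93.4 − 9.542.

83.9 dB(A)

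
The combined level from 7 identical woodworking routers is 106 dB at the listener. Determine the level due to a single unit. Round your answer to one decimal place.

Dividing the total intensity by 7 lowers the level by 10·log₁₀ 7 = 8.451 dB: L₁ = 106 − 8.451.

97.5 dB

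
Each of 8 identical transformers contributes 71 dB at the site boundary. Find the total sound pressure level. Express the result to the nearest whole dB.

80 dB

L_total = L₁ + 10·log₁₀ N for N identical incoherent sources.
L_total = 71 + 10·log₁₀(8) = 71 + 9.031 = 80.03 dB.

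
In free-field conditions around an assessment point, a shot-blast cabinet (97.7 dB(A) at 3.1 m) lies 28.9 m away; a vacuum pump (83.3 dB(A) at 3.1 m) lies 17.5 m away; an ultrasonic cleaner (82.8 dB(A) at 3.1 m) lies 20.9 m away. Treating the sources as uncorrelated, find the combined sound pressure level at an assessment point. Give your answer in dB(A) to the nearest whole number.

79 dB(A)

Propagate each source to the receiver with L = L_ref − 20·log₁₀(r/r_ref), then add intensities.
shot-blast cabinet: 97.7 − 20·log₁₀(28.9/3.1) = 97.7 − 19.39 = 78.31 dB(A).
vacuum pump: 83.3 − 20·log₁₀(17.5/3.1) = 83.3 − 15.03 = 68.27 dB(A).
ultrasonic cleaner: 82.8 − 20·log₁₀(20.9/3.1) = 82.8 − 16.58 = 66.22 dB(A).
Σ 10^(L/10) = 7.865e+07 → L_total = 10·log₁₀(7.865e+07) = 78.96 dB(A).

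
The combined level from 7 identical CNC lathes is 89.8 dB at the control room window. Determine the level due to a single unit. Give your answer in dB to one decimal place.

For N identical incoherent sources L_total = L₁ + 10·log₁₀ N, so L₁ = 89.8 − 10·log₁₀(7) = 89.8 − 8.451.

81.3 dB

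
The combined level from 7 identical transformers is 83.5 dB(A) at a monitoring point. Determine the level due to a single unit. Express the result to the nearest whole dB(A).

75 dB(A)

For N identical incoherent sources L_total = L₁ + 10·log₁₀ N, so L₁ = 83.5 − 10·log₁₀(7) = 83.5 − 8.451.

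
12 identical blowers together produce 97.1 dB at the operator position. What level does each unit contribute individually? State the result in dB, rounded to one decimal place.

86.3 dB

Dividing the total intensity by 12 lowers the level by 10·log₁₀ 12 = 10.792 dB: L₁ = 97.1 − 10.792.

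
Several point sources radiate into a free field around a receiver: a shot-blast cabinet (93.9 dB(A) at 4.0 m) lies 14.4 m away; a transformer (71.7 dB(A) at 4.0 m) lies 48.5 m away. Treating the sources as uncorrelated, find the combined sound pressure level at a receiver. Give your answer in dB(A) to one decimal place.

Propagate each source to the receiver with L = L_ref − 20·log₁₀(r/r_ref), then add intensities.
shot-blast cabinet: 93.9 − 20·log₁₀(14.4/4.0) = 93.9 − 11.13 = 82.77 dB(A).
transformer: 71.7 − 20·log₁₀(48.5/4.0) = 71.7 − 21.67 = 50.03 dB(A).
Σ 10^(L/10) = 1.895e+08 → L_total = 10·log₁₀(1.895e+08) = 82.78 dB(A).

82.8 dB(A)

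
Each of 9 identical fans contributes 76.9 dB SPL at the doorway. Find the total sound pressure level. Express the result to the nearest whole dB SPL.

N identical incoherent sources raise the level by 10·log₁₀ N.
L_total = 76.9 + 10·log₁₀(9) = 76.9 + 9.542 = 86.44 dB SPL.

86 dB SPL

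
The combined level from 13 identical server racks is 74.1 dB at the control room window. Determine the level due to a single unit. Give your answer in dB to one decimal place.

63.0 dB

13 equal contributions raise the level by 10·log₁₀ 13 = 11.139 dB, so each unit alone gives 74.1 − 11.139.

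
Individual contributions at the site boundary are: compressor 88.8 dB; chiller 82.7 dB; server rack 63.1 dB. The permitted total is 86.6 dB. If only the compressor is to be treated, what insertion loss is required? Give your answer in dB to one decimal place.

4.5 dB

The untreated sources together contribute 10^(82.7/10) + 10^(63.1/10) = 1.883e+08, i.e. 82.75 dB.
The limit corresponds to 10^(86.6/10) = 4.571e+08; subtracting the fixed part leaves 2.688e+08 for the compressor, i.e. 84.29 dB.
Required insertion loss = 88.8 − 84.29 = 4.51 dB.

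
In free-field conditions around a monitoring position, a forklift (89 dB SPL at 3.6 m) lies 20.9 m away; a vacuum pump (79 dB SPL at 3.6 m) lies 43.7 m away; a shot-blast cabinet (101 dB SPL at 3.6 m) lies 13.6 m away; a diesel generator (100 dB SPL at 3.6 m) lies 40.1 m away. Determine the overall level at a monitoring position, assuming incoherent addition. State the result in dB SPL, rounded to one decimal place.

89.9 dB SPL

Apply inverse-square spreading to bring every level to the receiver, then sum 10^(L/10).
forklift: 89 − 20·log₁₀(20.9/3.6) = 89 − 15.28 = 73.72 dB SPL.
vacuum pump: 79 − 20·log₁₀(43.7/3.6) = 79 − 21.68 = 57.32 dB SPL.
shot-blast cabinet: 101 − 20·log₁₀(13.6/3.6) = 101 − 11.54 = 89.46 dB SPL.
diesel generator: 100 − 20·log₁₀(40.1/3.6) = 100 − 20.94 = 79.06 dB SPL.
Σ 10^(L/10) = 9.868e+08 → L_total = 10·log₁₀(9.868e+08) = 89.94 dB SPL.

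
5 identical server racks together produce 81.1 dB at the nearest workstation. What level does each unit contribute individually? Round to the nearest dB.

74 dB

5 equal contributions raise the level by 10·log₁₀ 5 = 6.990 dB, so each unit alone gives 81.1 − 6.990.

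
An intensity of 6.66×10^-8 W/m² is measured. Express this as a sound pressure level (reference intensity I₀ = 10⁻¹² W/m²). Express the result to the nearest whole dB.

48 dB

L = 10·log₁₀(I/I₀) = 10·log₁₀(6.66×10^-8/10⁻¹²) = 10·log₁₀(6.66×10^4).
L = 10·(0.8235 + 4) = 48.23 dB.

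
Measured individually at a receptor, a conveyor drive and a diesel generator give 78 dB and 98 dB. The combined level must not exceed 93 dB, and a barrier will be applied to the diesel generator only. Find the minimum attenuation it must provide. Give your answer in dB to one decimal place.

The untreated sources together contribute 10^(78/10) = 6.310e+07, i.e. 78.00 dB.
The limit corresponds to 10^(93/10) = 1.995e+09; subtracting the fixed part leaves 1.932e+09 for the diesel generator, i.e. 92.86 dB.
Required insertion loss = 98 − 92.86 = 5.14 dB.

5.1 dB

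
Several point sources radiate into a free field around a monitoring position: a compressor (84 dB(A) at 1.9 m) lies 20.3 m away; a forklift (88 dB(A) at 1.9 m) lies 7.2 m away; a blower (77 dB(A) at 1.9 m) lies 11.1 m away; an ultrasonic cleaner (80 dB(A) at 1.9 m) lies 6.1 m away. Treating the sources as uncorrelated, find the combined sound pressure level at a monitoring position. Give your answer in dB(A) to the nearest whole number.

78 dB(A)

Propagate each source to the receiver with L = L_ref − 20·log₁₀(r/r_ref), then add intensities.
compressor: 84 − 20·log₁₀(20.3/1.9) = 84 − 20.57 = 63.43 dB(A).
forklift: 88 − 20·log₁₀(7.2/1.9) = 88 − 11.57 = 76.43 dB(A).
blower: 77 − 20·log₁₀(11.1/1.9) = 77 − 15.33 = 61.67 dB(A).
ultrasonic cleaner: 80 − 20·log₁₀(6.1/1.9) = 80 − 10.13 = 69.87 dB(A).
Σ 10^(L/10) = 5.731e+07 → L_total = 10·log₁₀(5.731e+07) = 77.58 dB(A).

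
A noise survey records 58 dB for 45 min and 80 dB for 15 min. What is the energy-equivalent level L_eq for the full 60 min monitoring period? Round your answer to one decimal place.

L_eq = 10·log₁₀[(1/T)·Σ tᵢ·10^(Lᵢ/10)] with T = 60 min.
Σ tᵢ·10^(Lᵢ/10) = 45·10^(58/10) + 15·10^(80/10) = 1.528e+09.
L_eq = 10·log₁₀(1.528e+09/60) = 74.06 dB.

74.1 dB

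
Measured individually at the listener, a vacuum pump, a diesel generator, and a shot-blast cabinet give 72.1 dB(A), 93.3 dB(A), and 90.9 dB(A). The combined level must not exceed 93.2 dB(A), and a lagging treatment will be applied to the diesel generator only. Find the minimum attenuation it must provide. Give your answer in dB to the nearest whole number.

4 dB

Everything except the diesel generator sums to 10^(72.1/10) + 10^(90.9/10) = 1.246e+09 in linear terms, 90.96 dB(A).
To meet 93.2 dB(A) overall, the treated diesel generator may contribute at most 10^(93.2/10) − 1.246e+09 = 8.428e+08, i.e. 89.26 dB(A).
Required insertion loss = 93.3 − 89.26 = 4.04 dB.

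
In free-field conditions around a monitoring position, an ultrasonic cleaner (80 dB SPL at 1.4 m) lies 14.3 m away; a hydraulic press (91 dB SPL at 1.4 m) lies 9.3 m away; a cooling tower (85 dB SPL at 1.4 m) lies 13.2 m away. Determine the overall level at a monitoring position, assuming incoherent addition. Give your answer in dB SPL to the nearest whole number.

First find each source's level at the receiver (point-source: −20·log₁₀(r/r_ref)), then combine on an intensity basis.
ultrasonic cleaner: 80 − 20·log₁₀(14.3/1.4) = 80 − 20.18 = 59.82 dB SPL.
hydraulic press: 91 − 20·log₁₀(9.3/1.4) = 91 − 16.45 = 74.55 dB SPL.
cooling tower: 85 − 20·log₁₀(13.2/1.4) = 85 − 19.49 = 65.51 dB SPL.
Σ 10^(L/10) = 3.304e+07 → L_total = 10·log₁₀(3.304e+07) = 75.19 dB SPL.

75 dB SPL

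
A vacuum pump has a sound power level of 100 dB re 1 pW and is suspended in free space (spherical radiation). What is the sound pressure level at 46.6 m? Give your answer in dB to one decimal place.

55.6 dB

L_p = L_w − 10·log₁₀(4π·r²) with r = 46.6 m.
4π·r² = 2.729e+04 m², 10·log₁₀ of that is 44.360 dB.
L_p = 100 − 44.360 = 55.64 dB.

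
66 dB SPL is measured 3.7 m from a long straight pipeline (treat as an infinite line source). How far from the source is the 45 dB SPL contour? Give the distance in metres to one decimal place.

465.8 m

Line-source spreading drops the level by 10·log₁₀(r₂/r₁); inverting, r₂/r₁ = 10^(ΔL/10).
r₂ = 3.7·10^((66−45)/10) = 3.7·10^(21.0/10) = 465.80 m.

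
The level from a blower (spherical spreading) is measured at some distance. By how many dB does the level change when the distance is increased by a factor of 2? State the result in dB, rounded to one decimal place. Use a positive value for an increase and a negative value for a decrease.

-6.0 dB

Point-source spreading: ΔL = −20·log₁₀(r₂/r₁).
ΔL = −20·log₁₀(2) = -6.02 dB.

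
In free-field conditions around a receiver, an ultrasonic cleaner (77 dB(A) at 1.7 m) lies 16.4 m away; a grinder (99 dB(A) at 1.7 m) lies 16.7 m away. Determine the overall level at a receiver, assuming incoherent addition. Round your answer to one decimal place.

79.2 dB(A)

First find each source's level at the receiver (point-source: −20·log₁₀(r/r_ref)), then combine on an intensity basis.
ultrasonic cleaner: 77 − 20·log₁₀(16.4/1.7) = 77 − 19.69 = 57.31 dB(A).
grinder: 99 − 20·log₁₀(16.7/1.7) = 99 − 19.85 = 79.15 dB(A).
Σ 10^(L/10) = 8.285e+07 → L_total = 10·log₁₀(8.285e+07) = 79.18 dB(A).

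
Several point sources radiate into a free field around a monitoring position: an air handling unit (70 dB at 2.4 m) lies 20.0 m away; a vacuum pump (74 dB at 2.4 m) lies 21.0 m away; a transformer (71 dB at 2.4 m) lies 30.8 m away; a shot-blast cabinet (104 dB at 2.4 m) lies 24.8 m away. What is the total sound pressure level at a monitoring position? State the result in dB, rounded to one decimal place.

83.7 dB

Apply inverse-square spreading to bring every level to the receiver, then sum 10^(L/10).
air handling unit: 70 − 20·log₁₀(20.0/2.4) = 70 − 18.42 = 51.58 dB.
vacuum pump: 74 − 20·log₁₀(21.0/2.4) = 74 − 18.84 = 55.16 dB.
transformer: 71 − 20·log₁₀(30.8/2.4) = 71 − 22.17 = 48.83 dB.
shot-blast cabinet: 104 − 20·log₁₀(24.8/2.4) = 104 − 20.28 = 83.72 dB.
Σ 10^(L/10) = 2.358e+08 → L_total = 10·log₁₀(2.358e+08) = 83.73 dB.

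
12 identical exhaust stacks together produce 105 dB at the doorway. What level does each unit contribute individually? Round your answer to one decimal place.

12 equal contributions raise the level by 10·log₁₀ 12 = 10.792 dB, so each unit alone gives 105 − 10.792.

94.2 dB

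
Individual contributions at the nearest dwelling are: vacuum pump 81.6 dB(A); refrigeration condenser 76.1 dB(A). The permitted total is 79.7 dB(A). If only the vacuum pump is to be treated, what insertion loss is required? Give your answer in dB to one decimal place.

Fixed contribution from the other source: Σ 10^(L/10) = 10^(76.1/10) = 4.074e+07 (76.10 dB(A)).
The limit corresponds to 10^(79.7/10) = 9.333e+07; subtracting the fixed part leaves 5.259e+07 for the vacuum pump, i.e. 77.21 dB(A).
So the vacuum pump must be reduced from 81.6 to 77.21 dB(A): IL = 4.39 dB.

4.4 dB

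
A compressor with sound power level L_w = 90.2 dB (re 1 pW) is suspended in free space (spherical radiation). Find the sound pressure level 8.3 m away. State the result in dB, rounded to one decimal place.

L_p = L_w − 10·log₁₀(4π·r²) with r = 8.3 m.
4π·r² = 865.7 m², 10·log₁₀ of that is 29.374 dB.
L_p = 90.2 − 29.374 = 60.83 dB.

60.8 dB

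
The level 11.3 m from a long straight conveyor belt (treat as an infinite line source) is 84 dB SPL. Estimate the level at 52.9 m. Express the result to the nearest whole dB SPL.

77 dB SPL

Line-source attenuation: ΔL = 10·log₁₀(r₂/r₁) = 10·log₁₀(52.9/11.3) = 6.704 dB.
L₂ = 84 − 10·log₁₀(52.9/11.3) = 84 − 6.704 = 77.30 dB SPL.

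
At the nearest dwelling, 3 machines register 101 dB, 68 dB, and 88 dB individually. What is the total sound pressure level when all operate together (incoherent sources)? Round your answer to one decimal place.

101.2 dB

Incoherent sources combine by intensity addition: L_total = 10·log₁₀(Σ 10^(L_i/10)).
Σ 10^(L/10) = 10^(101/10) + 10^(68/10) + 10^(88/10) = 1.323e+10.
L_total = 10·log₁₀(1.323e+10) = 101.21 dB.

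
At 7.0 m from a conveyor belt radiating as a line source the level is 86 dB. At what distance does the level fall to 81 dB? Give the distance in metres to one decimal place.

22.1 m

The 5.0 dB drop corresponds to a distance ratio of 10^(5.0/10) for a line source.
r₂ = 7.0·10^((86−81)/10) = 7.0·10^(5.0/10) = 22.14 m.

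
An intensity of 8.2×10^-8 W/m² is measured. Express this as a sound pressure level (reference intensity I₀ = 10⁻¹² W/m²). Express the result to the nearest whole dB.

I/I₀ = 8.2×10^-8/10⁻¹² = 8.2×10^4, and L = 10·log₁₀(I/I₀).
L = 10·(0.9138 + 4) = 49.14 dB.

49 dB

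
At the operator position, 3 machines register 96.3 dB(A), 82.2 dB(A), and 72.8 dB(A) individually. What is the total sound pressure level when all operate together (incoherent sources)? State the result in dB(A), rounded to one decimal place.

96.5 dB(A)

For uncorrelated sources the intensities add, so convert each level to linear form, sum, and take 10·log₁₀ of the total.
Σ 10^(L/10) = 10^(96.3/10) + 10^(82.2/10) + 10^(72.8/10) = 4.451e+09.
L_total = 10·log₁₀(4.451e+09) = 96.48 dB(A).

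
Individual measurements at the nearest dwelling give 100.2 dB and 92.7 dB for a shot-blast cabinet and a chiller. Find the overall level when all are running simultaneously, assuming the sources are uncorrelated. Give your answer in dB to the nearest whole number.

101 dB

For uncorrelated sources the intensities add, so convert each level to linear form, sum, and take 10·log₁₀ of the total.
Σ 10^(L/10) = 10^(100.2/10) + 10^(92.7/10) = 1.233e+10.
L_total = 10·log₁₀(1.233e+10) = 100.91 dB.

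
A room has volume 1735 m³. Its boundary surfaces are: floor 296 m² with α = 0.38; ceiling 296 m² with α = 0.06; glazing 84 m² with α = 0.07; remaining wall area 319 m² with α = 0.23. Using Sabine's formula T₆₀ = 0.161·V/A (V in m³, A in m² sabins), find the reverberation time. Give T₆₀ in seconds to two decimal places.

1.33 s

Total absorption A = 296·0.38 + 296·0.06 + 84·0.07 + 319·0.23 = 209.49 m² sabins.
T₆₀ = 0.161·V/A = 0.161·1735/209.49 = 1.333 s.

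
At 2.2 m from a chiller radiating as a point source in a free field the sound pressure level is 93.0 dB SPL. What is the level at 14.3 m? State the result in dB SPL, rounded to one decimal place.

Spherical spreading from a point source gives a 20·log₁₀(r₂/r₁) drop.
L₂ = 93.0 − 20·log₁₀(14.3/2.2) = 93.0 − 16.258 = 76.74 dB SPL.

76.7 dB SPL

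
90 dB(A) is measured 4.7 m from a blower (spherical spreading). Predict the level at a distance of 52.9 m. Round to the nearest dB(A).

Spherical spreading from a point source gives a 20·log₁₀(r₂/r₁) drop.
L₂ = 90 − 20·log₁₀(52.9/4.7) = 90 − 21.027 = 68.97 dB(A).

69 dB(A)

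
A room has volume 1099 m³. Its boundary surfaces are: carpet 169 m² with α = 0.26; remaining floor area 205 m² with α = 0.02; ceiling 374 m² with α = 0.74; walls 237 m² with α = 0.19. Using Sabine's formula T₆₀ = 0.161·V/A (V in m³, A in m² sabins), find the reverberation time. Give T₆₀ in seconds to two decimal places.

0.48 s

Summing Sᵢαᵢ: 169·0.26 + 205·0.02 + 374·0.74 + 237·0.19 = 369.83 m².
T₆₀ = 0.161·V/A = 0.161·1099/369.83 = 0.478 s.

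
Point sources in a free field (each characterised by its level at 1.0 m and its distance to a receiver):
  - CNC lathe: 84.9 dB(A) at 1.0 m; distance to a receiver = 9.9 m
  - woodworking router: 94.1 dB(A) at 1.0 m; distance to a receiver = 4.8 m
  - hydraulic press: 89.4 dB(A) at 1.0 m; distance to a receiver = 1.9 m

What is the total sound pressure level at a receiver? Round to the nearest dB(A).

86 dB(A)

Apply inverse-square spreading to bring every level to the receiver, then sum 10^(L/10).
CNC lathe: 84.9 − 20·log₁₀(9.9/1.0) = 84.9 − 19.91 = 64.99 dB(A).
woodworking router: 94.1 − 20·log₁₀(4.8/1.0) = 94.1 − 13.62 = 80.48 dB(A).
hydraulic press: 89.4 − 20·log₁₀(1.9/1.0) = 89.4 − 5.58 = 83.82 dB(A).
Σ 10^(L/10) = 3.560e+08 → L_total = 10·log₁₀(3.560e+08) = 85.51 dB(A).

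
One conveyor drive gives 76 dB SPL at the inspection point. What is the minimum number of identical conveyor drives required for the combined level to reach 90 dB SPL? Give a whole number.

26

N identical sources give L₁ + 10·log₁₀ N, so require 10·log₁₀ N ≥ 90 − 76 = 14.0 dB.
N ≥ 10^(14.0/10) = 25.119, so N = 26.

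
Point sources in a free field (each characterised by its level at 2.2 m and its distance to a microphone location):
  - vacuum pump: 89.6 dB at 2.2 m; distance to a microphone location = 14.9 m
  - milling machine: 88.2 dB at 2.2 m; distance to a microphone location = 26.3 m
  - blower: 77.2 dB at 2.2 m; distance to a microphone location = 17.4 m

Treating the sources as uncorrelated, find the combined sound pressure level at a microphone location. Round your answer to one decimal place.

First find each source's level at the receiver (point-source: −20·log₁₀(r/r_ref)), then combine on an intensity basis.
vacuum pump: 89.6 − 20·log₁₀(14.9/2.2) = 89.6 − 16.62 = 72.98 dB.
milling machine: 88.2 − 20·log₁₀(26.3/2.2) = 88.2 − 21.55 = 66.65 dB.
blower: 77.2 − 20·log₁₀(17.4/2.2) = 77.2 − 17.96 = 59.24 dB.
Σ 10^(L/10) = 2.534e+07 → L_total = 10·log₁₀(2.534e+07) = 74.04 dB.

74.0 dB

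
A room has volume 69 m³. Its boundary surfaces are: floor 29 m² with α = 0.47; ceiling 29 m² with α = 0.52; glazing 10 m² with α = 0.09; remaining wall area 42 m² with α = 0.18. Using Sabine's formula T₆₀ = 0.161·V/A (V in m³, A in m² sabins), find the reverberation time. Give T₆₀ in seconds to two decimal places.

Total absorption A = 29·0.47 + 29·0.52 + 10·0.09 + 42·0.18 = 37.17 m² sabins.
T₆₀ = 0.161·V/A = 0.161·69/37.17 = 0.299 s.

0.30 s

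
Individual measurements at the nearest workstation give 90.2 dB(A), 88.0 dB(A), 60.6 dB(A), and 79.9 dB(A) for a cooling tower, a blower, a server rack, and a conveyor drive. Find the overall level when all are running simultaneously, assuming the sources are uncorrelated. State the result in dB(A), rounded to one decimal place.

For uncorrelated sources the intensities add, so convert each level to linear form, sum, and take 10·log₁₀ of the total.
Σ 10^(L/10) = 10^(90.2/10) + 10^(88.0/10) + 10^(60.6/10) + 10^(79.9/10) = 1.777e+09.
L_total = 10·log₁₀(1.777e+09) = 92.50 dB(A).

92.5 dB(A)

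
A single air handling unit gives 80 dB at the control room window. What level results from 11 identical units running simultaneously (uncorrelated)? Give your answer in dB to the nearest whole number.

N identical incoherent sources raise the level by 10·log₁₀ N.
L_total = 80 + 10·log₁₀(11) = 80 + 10.414 = 90.41 dB.

90 dB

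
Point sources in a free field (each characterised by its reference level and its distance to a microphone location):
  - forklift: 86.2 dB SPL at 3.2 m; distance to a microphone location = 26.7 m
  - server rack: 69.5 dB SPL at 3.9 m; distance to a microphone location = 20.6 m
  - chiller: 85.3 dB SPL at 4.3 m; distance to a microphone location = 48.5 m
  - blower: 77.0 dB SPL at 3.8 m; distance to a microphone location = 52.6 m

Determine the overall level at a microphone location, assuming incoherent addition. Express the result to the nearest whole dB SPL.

First find each source's level at the receiver (point-source: −20·log₁₀(r/r_ref)), then combine on an intensity basis.
forklift: 86.2 − 20·log₁₀(26.7/3.2) = 86.2 − 18.43 = 67.77 dB SPL.
server rack: 69.5 − 20·log₁₀(20.6/3.9) = 69.5 − 14.46 = 55.04 dB SPL.
chiller: 85.3 − 20·log₁₀(48.5/4.3) = 85.3 − 21.05 = 64.25 dB SPL.
blower: 77.0 − 20·log₁₀(52.6/3.8) = 77.0 − 22.82 = 54.18 dB SPL.
Σ 10^(L/10) = 9.232e+06 → L_total = 10·log₁₀(9.232e+06) = 69.65 dB SPL.

70 dB SPL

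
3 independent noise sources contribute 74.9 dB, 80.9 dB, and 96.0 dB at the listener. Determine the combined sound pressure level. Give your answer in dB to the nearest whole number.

For uncorrelated sources the intensities add, so convert each level to linear form, sum, and take 10·log₁₀ of the total.
Σ 10^(L/10) = 10^(74.9/10) + 10^(80.9/10) + 10^(96.0/10) = 4.135e+09.
L_total = 10·log₁₀(4.135e+09) = 96.16 dB.

96 dB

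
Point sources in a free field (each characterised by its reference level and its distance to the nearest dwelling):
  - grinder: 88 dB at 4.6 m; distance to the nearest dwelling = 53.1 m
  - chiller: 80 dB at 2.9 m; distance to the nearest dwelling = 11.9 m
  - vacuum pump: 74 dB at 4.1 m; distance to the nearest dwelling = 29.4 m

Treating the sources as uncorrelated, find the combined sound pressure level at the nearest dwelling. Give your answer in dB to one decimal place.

Apply inverse-square spreading to bring every level to the receiver, then sum 10^(L/10).
grinder: 88 − 20·log₁₀(53.1/4.6) = 88 − 21.25 = 66.75 dB.
chiller: 80 − 20·log₁₀(11.9/2.9) = 80 − 12.26 = 67.74 dB.
vacuum pump: 74 − 20·log₁₀(29.4/4.1) = 74 − 17.11 = 56.89 dB.
Σ 10^(L/10) = 1.116e+07 → L_total = 10·log₁₀(1.116e+07) = 70.48 dB.

70.5 dB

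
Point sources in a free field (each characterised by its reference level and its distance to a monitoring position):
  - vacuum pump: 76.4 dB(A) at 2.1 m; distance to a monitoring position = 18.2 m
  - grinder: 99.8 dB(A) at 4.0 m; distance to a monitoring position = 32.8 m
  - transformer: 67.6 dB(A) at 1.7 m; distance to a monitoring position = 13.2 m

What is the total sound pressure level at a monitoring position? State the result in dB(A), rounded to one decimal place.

81.5 dB(A)

Apply inverse-square spreading to bring every level to the receiver, then sum 10^(L/10).
vacuum pump: 76.4 − 20·log₁₀(18.2/2.1) = 76.4 − 18.76 = 57.64 dB(A).
grinder: 99.8 − 20·log₁₀(32.8/4.0) = 99.8 − 18.28 = 81.52 dB(A).
transformer: 67.6 − 20·log₁₀(13.2/1.7) = 67.6 − 17.80 = 49.80 dB(A).
Σ 10^(L/10) = 1.427e+08 → L_total = 10·log₁₀(1.427e+08) = 81.54 dB(A).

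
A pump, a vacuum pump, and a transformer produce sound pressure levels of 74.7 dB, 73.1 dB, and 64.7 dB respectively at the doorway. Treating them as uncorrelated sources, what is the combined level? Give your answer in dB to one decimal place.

Incoherent sources combine by intensity addition: L_total = 10·log₁₀(Σ 10^(L_i/10)).
Σ 10^(L/10) = 10^(74.7/10) + 10^(73.1/10) + 10^(64.7/10) = 5.288e+07.
L_total = 10·log₁₀(5.288e+07) = 77.23 dB.

77.2 dB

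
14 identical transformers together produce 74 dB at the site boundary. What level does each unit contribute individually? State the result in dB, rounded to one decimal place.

Dividing the total intensity by 14 lowers the level by 10·log₁₀ 14 = 11.461 dB: L₁ = 74 − 11.461.

62.5 dB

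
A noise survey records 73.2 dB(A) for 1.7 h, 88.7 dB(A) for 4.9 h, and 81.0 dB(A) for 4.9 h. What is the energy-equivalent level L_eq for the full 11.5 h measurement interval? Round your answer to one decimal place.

85.7 dB(A)

L_eq = 10·log₁₀[(1/T)·Σ tᵢ·10^(Lᵢ/10)] with T = 11.5 h.
Σ tᵢ·10^(Lᵢ/10) = 1.7·10^(73.2/10) + 4.9·10^(88.7/10) + 4.9·10^(81.0/10) = 4.285e+09.
L_eq = 10·log₁₀(4.285e+09/11.5) = 85.71 dB(A).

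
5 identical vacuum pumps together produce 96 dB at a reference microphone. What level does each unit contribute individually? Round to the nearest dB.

89 dB

Dividing the total intensity by 5 lowers the level by 10·log₁₀ 5 = 6.990 dB: L₁ = 96 − 6.990.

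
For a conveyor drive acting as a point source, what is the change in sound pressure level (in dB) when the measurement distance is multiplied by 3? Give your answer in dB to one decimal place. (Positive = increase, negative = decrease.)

With spherical spreading the level changes by −20·log₁₀(r₂/r₁).
ΔL = −20·log₁₀(3) = -9.54 dB.

-9.5 dB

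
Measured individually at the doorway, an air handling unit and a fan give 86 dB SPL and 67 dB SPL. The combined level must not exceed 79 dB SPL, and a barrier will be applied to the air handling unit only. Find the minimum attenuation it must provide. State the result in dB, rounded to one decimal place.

7.3 dB

Everything except the air handling unit sums to 10^(67/10) = 5.012e+06 in linear terms, 67.00 dB SPL.
The limit corresponds to 10^(79/10) = 7.943e+07; subtracting the fixed part leaves 7.442e+07 for the air handling unit, i.e. 78.72 dB SPL.
So the air handling unit must be reduced from 86 to 78.72 dB SPL: IL = 7.28 dB.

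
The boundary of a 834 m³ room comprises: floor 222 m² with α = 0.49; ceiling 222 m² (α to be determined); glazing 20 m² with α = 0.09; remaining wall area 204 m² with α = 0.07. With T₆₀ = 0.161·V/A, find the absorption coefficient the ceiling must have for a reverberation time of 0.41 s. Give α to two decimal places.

0.91

From T₆₀ = 0.161·V/A, the target T₆₀ = 0.41 s needs A = 0.161·834/0.41 = 327.50 m².
Absorption from the other surfaces = 222·0.49 + 20·0.09 + 204·0.07 = 124.86 m², so the ceiling must supply 202.64 m² over 222 m².
α = 202.64/222 = 0.913.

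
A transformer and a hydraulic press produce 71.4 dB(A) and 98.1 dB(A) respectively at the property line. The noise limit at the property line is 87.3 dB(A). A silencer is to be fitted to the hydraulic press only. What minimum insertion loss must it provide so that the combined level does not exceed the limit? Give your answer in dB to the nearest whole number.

The untreated sources together contribute 10^(71.4/10) = 1.380e+07, i.e. 71.40 dB(A).
The limit corresponds to 10^(87.3/10) = 5.370e+08; subtracting the fixed part leaves 5.232e+08 for the hydraulic press, i.e. 87.19 dB(A).
So the hydraulic press must be reduced from 98.1 to 87.19 dB(A): IL = 10.91 dB.

11 dB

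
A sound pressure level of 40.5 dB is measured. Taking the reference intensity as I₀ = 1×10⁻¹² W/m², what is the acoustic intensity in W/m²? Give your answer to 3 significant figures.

I/I₀ = 10^(40.5/10) = 1.122e+04, so I = 1.122e+04 × 10⁻¹² W/m².

1.12e-08 W/m²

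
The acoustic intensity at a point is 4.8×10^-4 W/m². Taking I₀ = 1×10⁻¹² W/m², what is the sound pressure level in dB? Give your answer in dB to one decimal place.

86.8 dB

L = 10·log₁₀(I/I₀) = 10·log₁₀(4.8×10^-4/10⁻¹²) = 10·log₁₀(4.8×10^8).
L = 10·(0.6812 + 8) = 86.81 dB.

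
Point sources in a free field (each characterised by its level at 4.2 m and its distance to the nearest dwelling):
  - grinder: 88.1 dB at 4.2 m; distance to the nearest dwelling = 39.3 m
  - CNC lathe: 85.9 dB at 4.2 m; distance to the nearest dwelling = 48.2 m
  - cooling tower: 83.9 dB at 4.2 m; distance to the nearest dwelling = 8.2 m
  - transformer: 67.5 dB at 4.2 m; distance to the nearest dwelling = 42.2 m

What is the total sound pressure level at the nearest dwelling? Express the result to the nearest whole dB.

79 dB

Propagate each source to the receiver with L = L_ref − 20·log₁₀(r/r_ref), then add intensities.
grinder: 88.1 − 20·log₁₀(39.3/4.2) = 88.1 − 19.42 = 68.68 dB.
CNC lathe: 85.9 − 20·log₁₀(48.2/4.2) = 85.9 − 21.20 = 64.70 dB.
cooling tower: 83.9 − 20·log₁₀(8.2/4.2) = 83.9 − 5.81 = 78.09 dB.
transformer: 67.5 − 20·log₁₀(42.2/4.2) = 67.5 − 20.04 = 47.46 dB.
Σ 10^(L/10) = 7.478e+07 → L_total = 10·log₁₀(7.478e+07) = 78.74 dB.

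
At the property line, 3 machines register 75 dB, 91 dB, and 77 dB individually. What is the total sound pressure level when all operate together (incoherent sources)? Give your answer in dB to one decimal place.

91.3 dB

Incoherent sources combine by intensity addition: L_total = 10·log₁₀(Σ 10^(L_i/10)).
Σ 10^(L/10) = 10^(75/10) + 10^(91/10) + 10^(77/10) = 1.341e+09.
L_total = 10·log₁₀(1.341e+09) = 91.27 dB.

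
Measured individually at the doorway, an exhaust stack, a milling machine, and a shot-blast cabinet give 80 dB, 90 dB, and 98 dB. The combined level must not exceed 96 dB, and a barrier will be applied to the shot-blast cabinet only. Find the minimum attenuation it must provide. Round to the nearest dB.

3 dB

Everything except the shot-blast cabinet sums to 10^(80/10) + 10^(90/10) = 1.100e+09 in linear terms, 90.41 dB.
To meet 96 dB overall, the treated shot-blast cabinet may contribute at most 10^(96/10) − 1.100e+09 = 2.881e+09, i.e. 94.60 dB.
So the shot-blast cabinet must be reduced from 98 to 94.60 dB: IL = 3.40 dB.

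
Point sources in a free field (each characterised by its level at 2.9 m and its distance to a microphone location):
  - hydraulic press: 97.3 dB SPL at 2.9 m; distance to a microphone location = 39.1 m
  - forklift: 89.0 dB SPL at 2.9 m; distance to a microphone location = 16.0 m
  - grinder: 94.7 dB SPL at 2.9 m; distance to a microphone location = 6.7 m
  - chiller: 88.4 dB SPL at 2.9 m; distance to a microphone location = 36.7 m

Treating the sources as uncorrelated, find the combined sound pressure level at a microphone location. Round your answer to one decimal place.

First find each source's level at the receiver (point-source: −20·log₁₀(r/r_ref)), then combine on an intensity basis.
hydraulic press: 97.3 − 20·log₁₀(39.1/2.9) = 97.3 − 22.60 = 74.70 dB SPL.
forklift: 89.0 − 20·log₁₀(16.0/2.9) = 89.0 − 14.83 = 74.17 dB SPL.
grinder: 94.7 − 20·log₁₀(6.7/2.9) = 94.7 − 7.27 = 87.43 dB SPL.
chiller: 88.4 − 20·log₁₀(36.7/2.9) = 88.4 − 22.05 = 66.35 dB SPL.
Σ 10^(L/10) = 6.129e+08 → L_total = 10·log₁₀(6.129e+08) = 87.87 dB SPL.

87.9 dB SPL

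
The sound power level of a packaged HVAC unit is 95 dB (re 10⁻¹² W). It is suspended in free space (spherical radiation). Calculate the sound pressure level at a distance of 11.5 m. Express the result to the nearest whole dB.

L_p = L_w − 10·log₁₀(4π·r²) with r = 11.5 m.
4π·r² = 1662 m², 10·log₁₀ of that is 32.206 dB.
L_p = 95 − 32.206 = 62.79 dB.

63 dB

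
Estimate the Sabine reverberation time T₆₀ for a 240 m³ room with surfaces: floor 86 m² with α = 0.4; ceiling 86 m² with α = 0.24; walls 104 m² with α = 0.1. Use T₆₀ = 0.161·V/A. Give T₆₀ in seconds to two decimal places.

0.59 s

A = Σ Sᵢαᵢ = 86·0.4 + 86·0.24 + 104·0.1 = 65.44 m².
T₆₀ = 0.161·V/A = 0.161·240/65.44 = 0.590 s.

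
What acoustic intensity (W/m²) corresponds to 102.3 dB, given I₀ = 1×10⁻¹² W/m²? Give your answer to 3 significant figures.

0.0170 W/m²

I/I₀ = 10^(102.3/10) = 1.698e+10, so I = 1.698e+10 × 10⁻¹² W/m².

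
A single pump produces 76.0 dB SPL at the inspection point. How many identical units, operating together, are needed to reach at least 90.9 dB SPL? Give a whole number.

Need L₁ + 10·log₁₀ N ≥ 90.9, i.e. log₁₀ N ≥ 1.49.
N ≥ 10^(14.9/10) = 30.903, so N = 31.

31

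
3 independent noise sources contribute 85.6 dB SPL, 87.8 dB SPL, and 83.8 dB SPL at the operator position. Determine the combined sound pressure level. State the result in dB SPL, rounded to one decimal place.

90.8 dB SPL

Incoherent sources combine by intensity addition: L_total = 10·log₁₀(Σ 10^(L_i/10)).
Σ 10^(L/10) = 10^(85.6/10) + 10^(87.8/10) + 10^(83.8/10) = 1.206e+09.
L_total = 10·log₁₀(1.206e+09) = 90.81 dB SPL.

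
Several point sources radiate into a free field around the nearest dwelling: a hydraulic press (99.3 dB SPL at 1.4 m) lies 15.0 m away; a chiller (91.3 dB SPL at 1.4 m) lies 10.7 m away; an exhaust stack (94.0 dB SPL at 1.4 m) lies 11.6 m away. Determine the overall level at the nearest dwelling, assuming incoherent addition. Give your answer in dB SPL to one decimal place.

First find each source's level at the receiver (point-source: −20·log₁₀(r/r_ref)), then combine on an intensity basis.
hydraulic press: 99.3 − 20·log₁₀(15.0/1.4) = 99.3 − 20.60 = 78.70 dB SPL.
chiller: 91.3 − 20·log₁₀(10.7/1.4) = 91.3 − 17.67 = 73.63 dB SPL.
exhaust stack: 94.0 − 20·log₁₀(11.6/1.4) = 94.0 − 18.37 = 75.63 dB SPL.
Σ 10^(L/10) = 1.338e+08 → L_total = 10·log₁₀(1.338e+08) = 81.27 dB SPL.

81.3 dB SPL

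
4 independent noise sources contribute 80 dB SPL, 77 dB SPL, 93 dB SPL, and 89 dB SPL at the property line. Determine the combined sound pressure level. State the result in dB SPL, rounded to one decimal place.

94.7 dB SPL

Incoherent sources combine by intensity addition: L_total = 10·log₁₀(Σ 10^(L_i/10)).
Σ 10^(L/10) = 10^(80/10) + 10^(77/10) + 10^(93/10) + 10^(89/10) = 2.940e+09.
L_total = 10·log₁₀(2.940e+09) = 94.68 dB SPL.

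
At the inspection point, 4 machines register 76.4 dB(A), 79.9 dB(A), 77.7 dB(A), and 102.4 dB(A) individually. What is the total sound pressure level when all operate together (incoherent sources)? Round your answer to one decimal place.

Incoherent sources combine by intensity addition: L_total = 10·log₁₀(Σ 10^(L_i/10)).
Σ 10^(L/10) = 10^(76.4/10) + 10^(79.9/10) + 10^(77.7/10) + 10^(102.4/10) = 1.758e+10.
L_total = 10·log₁₀(1.758e+10) = 102.45 dB(A).

102.4 dB(A)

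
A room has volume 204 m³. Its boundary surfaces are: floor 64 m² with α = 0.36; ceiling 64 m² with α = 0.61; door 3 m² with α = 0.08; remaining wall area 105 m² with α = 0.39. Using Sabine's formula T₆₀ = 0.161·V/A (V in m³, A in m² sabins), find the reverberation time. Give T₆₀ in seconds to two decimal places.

0.32 s

Summing Sᵢαᵢ: 64·0.36 + 64·0.61 + 3·0.08 + 105·0.39 = 103.27 m².
T₆₀ = 0.161 × 204 / 103.27 = 0.318 s.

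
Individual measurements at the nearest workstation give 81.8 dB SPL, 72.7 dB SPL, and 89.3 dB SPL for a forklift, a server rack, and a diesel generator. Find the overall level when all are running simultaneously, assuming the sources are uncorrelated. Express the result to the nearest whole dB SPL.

90 dB SPL

For uncorrelated sources the intensities add, so convert each level to linear form, sum, and take 10·log₁₀ of the total.
Σ 10^(L/10) = 10^(81.8/10) + 10^(72.7/10) + 10^(89.3/10) = 1.021e+09.
L_total = 10·log₁₀(1.021e+09) = 90.09 dB SPL.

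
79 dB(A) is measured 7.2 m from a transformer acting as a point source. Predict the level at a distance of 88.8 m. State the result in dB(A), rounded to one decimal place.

57.2 dB(A)

Point-source attenuation: ΔL = 20·log₁₀(r₂/r₁) = 20·log₁₀(88.8/7.2) = 21.822 dB.
L₂ = 79 − 20·log₁₀(88.8/7.2) = 79 − 21.822 = 57.18 dB(A).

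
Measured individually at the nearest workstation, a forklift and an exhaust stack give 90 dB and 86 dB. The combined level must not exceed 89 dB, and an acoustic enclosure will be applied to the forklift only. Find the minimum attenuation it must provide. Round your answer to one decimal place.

4.0 dB

Everything except the forklift sums to 10^(86/10) = 3.981e+08 in linear terms, 86.00 dB.
The limit corresponds to 10^(89/10) = 7.943e+08; subtracting the fixed part leaves 3.962e+08 for the forklift, i.e. 85.98 dB.
Required insertion loss = 90 − 85.98 = 4.02 dB.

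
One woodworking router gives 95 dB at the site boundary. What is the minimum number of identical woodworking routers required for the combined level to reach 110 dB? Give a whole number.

The shortfall is 110 − 95 = 15.0 dB, and N units add 10·log₁₀ N, so need 10·log₁₀ N ≥ 15.0.
N ≥ 10^(15.0/10) = 31.623, so N = 32.

32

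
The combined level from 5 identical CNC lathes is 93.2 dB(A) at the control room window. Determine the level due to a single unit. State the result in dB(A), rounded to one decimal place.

5 equal contributions raise the level by 10·log₁₀ 5 = 6.990 dB, so each unit alone gives 93.2 − 6.990.

86.2 dB(A)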